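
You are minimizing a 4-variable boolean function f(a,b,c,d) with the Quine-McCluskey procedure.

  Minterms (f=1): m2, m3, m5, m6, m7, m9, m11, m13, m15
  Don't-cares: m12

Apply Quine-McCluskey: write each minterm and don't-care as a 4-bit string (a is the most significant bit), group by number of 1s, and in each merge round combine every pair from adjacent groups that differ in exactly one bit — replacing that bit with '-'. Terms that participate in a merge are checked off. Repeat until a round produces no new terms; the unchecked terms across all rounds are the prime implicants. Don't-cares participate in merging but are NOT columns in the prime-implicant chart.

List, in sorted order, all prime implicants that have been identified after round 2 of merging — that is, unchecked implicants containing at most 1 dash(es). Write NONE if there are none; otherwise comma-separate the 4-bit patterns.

110-

Round 0: 0010✓ 0011✓ 0101✓ 0110✓ 0111✓ 1001✓ 1011✓ 1100✓ 1101✓ 1111✓
Round 1: -011✓ -101✓ -111✓ 0-10✓ 0-11✓ 001-✓ 01-1✓ 011-✓ 1-01✓ 1-11✓ 10-1✓ 11-1✓ 110-
Round 2: --11 -1-1 0-1- 1--1
PIs = {--11, -1-1, 0-1-, 1--1, 110-}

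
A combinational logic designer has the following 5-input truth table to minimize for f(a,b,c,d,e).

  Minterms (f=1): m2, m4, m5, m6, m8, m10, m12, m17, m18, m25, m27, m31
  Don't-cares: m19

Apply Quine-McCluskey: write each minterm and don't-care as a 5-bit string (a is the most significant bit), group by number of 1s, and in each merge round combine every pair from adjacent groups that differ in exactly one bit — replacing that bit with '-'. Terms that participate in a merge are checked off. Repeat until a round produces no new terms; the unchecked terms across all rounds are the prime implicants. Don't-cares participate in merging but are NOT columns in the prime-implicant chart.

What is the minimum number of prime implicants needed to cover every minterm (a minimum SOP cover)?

size-2^0 implicants → 00010(✓)  00100(✓)  00101(✓)  00110(✓)  01000(✓)  01010(✓)  01100(✓)  10001(✓)  10010(✓)  10011(✓)  11001(✓)  11011(✓)  11111(✓)
size-2^1 implicants → -0010  0-010  0-100  00-10  001-0  0010-  01-00  010-0  1-001(✓)  1-011(✓)  100-1(✓)  1001-  11-11  110-1(✓)
size-2^2 implicants → 1-0-1
Unchecked terms (primes): -0010, 0-010, 0-100, 00-10, 001-0, 0010-, 01-00, 010-0, 1-0-1, 1001-, 11-11
Minterm coverage:
  m2 ⊆ -0010,0-010,00-10
  m4 ⊆ 0-100,001-0,0010-
  m5 ⊆ 0010- [E]
  m6 ⊆ 00-10,001-0
  m8 ⊆ 01-00,010-0
  m10 ⊆ 0-010,010-0
  m12 ⊆ 0-100,01-00
  m17 ⊆ 1-0-1 [E]
  m18 ⊆ -0010,1001-
  m25 ⊆ 1-0-1 [E]
  m27 ⊆ 1-0-1,11-11
  m31 ⊆ 11-11 [E]
E = {0010-, 1-0-1, 11-11}
Petrick residual → -0010, 0-010, 00-10, 01-00
Cover = b'c'de' + a'c'de' + a'b'de' + a'b'cd' + a'bd'e' + ac'e + abde  |cover|=7

7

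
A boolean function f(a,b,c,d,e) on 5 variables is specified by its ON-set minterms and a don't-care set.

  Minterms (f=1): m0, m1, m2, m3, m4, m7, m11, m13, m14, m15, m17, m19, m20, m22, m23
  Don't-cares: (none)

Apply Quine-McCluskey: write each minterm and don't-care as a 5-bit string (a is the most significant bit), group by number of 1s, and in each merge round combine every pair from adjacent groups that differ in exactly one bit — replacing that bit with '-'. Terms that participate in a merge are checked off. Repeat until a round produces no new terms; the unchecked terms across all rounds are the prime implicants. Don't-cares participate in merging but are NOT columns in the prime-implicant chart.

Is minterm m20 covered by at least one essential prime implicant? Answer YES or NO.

NO

size-2^0 implicants → 00000(✓)  00001(✓)  00010(✓)  00011(✓)  00100(✓)  00111(✓)  01011(✓)  01101(✓)  01110(✓)  01111(✓)  10001(✓)  10011(✓)  10100(✓)  10110(✓)  10111(✓)
size-2^1 implicants → -0001(✓)  -0011(✓)  -0100  -0111(✓)  0-011(✓)  0-111(✓)  00-00  00-11(✓)  000-0(✓)  000-1(✓)  0000-(✓)  0001-(✓)  01-11(✓)  011-1  0111-  10-11(✓)  100-1(✓)  101-0  1011-
size-2^2 implicants → -0-11  -00-1  0--11  000--
Unchecked terms (primes): -0-11, -00-1, -0100, 0--11, 00-00, 000--, 011-1, 0111-, 101-0, 1011-
Minterm coverage:
  m0 ⊆ 00-00,000--
  m1 ⊆ -00-1,000--
  m2 ⊆ 000-- [E]
  m3 ⊆ -0-11,-00-1,0--11,000--
  m4 ⊆ -0100,00-00
  m7 ⊆ -0-11,0--11
  m11 ⊆ 0--11 [E]
  m13 ⊆ 011-1 [E]
  m14 ⊆ 0111- [E]
  m15 ⊆ 0--11,011-1,0111-
  m17 ⊆ -00-1 [E]
  m19 ⊆ -0-11,-00-1
  m20 ⊆ -0100,101-0
  m22 ⊆ 101-0,1011-
  m23 ⊆ -0-11,1011-
E = {-00-1, 0--11, 000--, 011-1, 0111-}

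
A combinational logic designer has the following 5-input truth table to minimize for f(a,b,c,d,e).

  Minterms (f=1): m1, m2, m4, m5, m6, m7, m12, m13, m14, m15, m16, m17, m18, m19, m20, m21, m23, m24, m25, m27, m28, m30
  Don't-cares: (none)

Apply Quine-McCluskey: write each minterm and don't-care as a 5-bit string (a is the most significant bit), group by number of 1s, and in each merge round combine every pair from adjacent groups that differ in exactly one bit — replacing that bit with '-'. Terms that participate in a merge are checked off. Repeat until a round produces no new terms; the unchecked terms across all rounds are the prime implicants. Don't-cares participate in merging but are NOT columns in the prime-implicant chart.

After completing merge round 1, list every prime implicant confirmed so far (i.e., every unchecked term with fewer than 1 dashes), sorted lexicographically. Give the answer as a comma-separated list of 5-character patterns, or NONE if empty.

NONE

Round 0: 00001✓ 00010✓ 00100✓ 00101✓ 00110✓ 00111✓ 01100✓ 01101✓ 01110✓ 01111✓ 10000✓ 10001✓ 10010✓ 10011✓ 10100✓ 10101✓ 10111✓ 11000✓ 11001✓ 11011✓ 11100✓ 11110✓
Round 1: -0001✓ -0010 -0100✓ -0101✓ -0111✓ -1100✓ -1110✓ 0-100✓ 0-101✓ 0-110✓ 0-111✓ 00-01✓ 00-10 001-0✓ 001-1✓ 0010-✓ 0011-✓ 011-0✓ 011-1✓ 0110-✓ 0111-✓ 1-000✓ 1-001✓ 1-011✓ 1-100✓ 10-00✓ 10-01✓ 10-11✓ 100-0✓ 100-1✓ 1000-✓ 1001-✓ 101-1✓ 1010-✓ 11-00✓ 110-1✓ 1100-✓ 111-0✓
Round 2: --100 -0-01 -01-1 -010- -11-0 0-1-0✓ 0-1-1✓ 0-10-✓ 0-11-✓ 001--✓ 011--✓ 1--00 1-0-1 1-00- 10--1 10-0- 100--
Round 3: 0-1--
PIs = {--100, -0-01, -0010, -01-1, -010-, -11-0, 0-1--, 00-10, 1--00, 1-0-1, 1-00-, 10--1, 10-0-, 100--}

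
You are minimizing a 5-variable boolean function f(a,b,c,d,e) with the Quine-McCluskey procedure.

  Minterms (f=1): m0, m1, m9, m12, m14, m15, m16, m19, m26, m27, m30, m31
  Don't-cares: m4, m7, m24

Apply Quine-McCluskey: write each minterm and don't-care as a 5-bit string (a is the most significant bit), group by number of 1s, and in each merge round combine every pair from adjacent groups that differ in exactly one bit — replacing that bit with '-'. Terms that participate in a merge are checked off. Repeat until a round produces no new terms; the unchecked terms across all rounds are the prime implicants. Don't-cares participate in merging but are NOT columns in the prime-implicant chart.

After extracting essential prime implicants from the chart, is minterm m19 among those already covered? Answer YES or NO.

Round 0: 00000✓ 00001✓ 00100✓ 00111✓ 01001✓ 01100✓ 01110✓ 01111✓ 10000✓ 10011✓ 11000✓ 11010✓ 11011✓ 11110✓ 11111✓
Round 1: -0000 -1110✓ -1111✓ 0-001 0-100 0-111 00-00 0000- 011-0 0111-✓ 1-000 1-011 11-10✓ 11-11✓ 110-0 1101-✓ 1111-✓
Round 2: -111- 11-1-
PIs = {-0000, -111-, 0-001, 0-100, 0-111, 00-00, 0000-, 011-0, 1-000, 1-011, 11-1-, 110-0}
Coverage chart:
  m0: -0000,00-00,0000-
  m1: 0-001,0000-
  m9: 0-001 ←essential
  m12: 0-100,011-0
  m14: -111-,011-0
  m15: -111-,0-111
  m16: -0000,1-000
  m19: 1-011 ←essential
  m26: 11-1-,110-0
  m27: 1-011,11-1-
  m30: -111-,11-1-
  m31: -111-,11-1-
Essential: 0-001, 1-011

YES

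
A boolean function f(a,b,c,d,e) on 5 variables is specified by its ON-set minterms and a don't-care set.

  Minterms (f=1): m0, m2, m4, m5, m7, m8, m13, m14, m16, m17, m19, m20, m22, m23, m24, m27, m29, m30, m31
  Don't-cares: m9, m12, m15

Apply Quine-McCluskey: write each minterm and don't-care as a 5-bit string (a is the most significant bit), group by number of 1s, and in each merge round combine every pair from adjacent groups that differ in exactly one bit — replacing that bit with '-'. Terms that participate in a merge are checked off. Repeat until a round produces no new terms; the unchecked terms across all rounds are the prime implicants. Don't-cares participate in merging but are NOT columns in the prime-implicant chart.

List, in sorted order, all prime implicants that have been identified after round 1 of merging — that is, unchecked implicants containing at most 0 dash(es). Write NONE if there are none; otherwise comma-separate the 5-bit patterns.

size-2^0 implicants → 00000(✓)  00010(✓)  00100(✓)  00101(✓)  00111(✓)  01000(✓)  01001(✓)  01100(✓)  01101(✓)  01110(✓)  01111(✓)  10000(✓)  10001(✓)  10011(✓)  10100(✓)  10110(✓)  10111(✓)  11000(✓)  11011(✓)  11101(✓)  11110(✓)  11111(✓)
size-2^1 implicants → -0000(✓)  -0100(✓)  -0111(✓)  -1000(✓)  -1101(✓)  -1110(✓)  -1111(✓)  0-000(✓)  0-100(✓)  0-101(✓)  0-111(✓)  00-00(✓)  000-0  001-1(✓)  0010-(✓)  01-00(✓)  01-01(✓)  0100-(✓)  011-0(✓)  011-1(✓)  0110-(✓)  0111-(✓)  1-000(✓)  1-011(✓)  1-110(✓)  1-111(✓)  10-00(✓)  10-11(✓)  100-1  1000-  101-0  1011-(✓)  11-11(✓)  111-1(✓)  1111-(✓)
size-2^2 implicants → --000  --111  -0-00  -11-1  -111-  0--00  0-1-1  0-10-  01-0-  011--  1--11  1-11-
Unchecked terms (primes): --000, --111, -0-00, -11-1, -111-, 0--00, 0-1-1, 0-10-, 000-0, 01-0-, 011--, 1--11, 1-11-, 100-1, 1000-, 101-0

NONE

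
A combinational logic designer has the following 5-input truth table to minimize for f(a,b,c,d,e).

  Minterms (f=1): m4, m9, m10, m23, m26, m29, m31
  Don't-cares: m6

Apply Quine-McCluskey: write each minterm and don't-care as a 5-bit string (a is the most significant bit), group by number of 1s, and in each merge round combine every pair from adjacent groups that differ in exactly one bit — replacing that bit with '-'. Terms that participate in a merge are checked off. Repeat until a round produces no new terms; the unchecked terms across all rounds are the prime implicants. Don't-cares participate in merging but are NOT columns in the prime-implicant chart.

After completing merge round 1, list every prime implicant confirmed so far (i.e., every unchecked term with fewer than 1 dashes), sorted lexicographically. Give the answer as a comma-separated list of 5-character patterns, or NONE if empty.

Round 0: 00100✓ 00110✓ 01001 01010✓ 10111✓ 11010✓ 11101✓ 11111✓
Round 1: -1010 001-0 1-111 111-1
PIs = {-1010, 001-0, 01001, 1-111, 111-1}

01001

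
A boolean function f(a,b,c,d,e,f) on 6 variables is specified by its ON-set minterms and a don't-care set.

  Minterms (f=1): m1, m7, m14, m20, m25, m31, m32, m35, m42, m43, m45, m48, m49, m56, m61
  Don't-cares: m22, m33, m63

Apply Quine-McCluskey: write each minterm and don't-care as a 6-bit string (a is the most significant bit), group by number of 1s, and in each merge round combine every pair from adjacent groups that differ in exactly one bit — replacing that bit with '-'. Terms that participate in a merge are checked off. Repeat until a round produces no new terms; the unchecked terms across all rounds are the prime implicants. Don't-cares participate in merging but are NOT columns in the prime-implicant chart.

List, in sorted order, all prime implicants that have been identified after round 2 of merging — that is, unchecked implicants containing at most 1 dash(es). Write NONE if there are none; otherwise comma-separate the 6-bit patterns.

[col 0] 000001*, 000111, 001110, 010100*, 010110*, 011001, 011111*, 100000*, 100001*, 100011*, 101010*, 101011*, 101101*, 110000*, 110001*, 111000*, 111101*, 111111*
[col 1] -00001, -11111, 0101-0, 1-0000*, 1-0001*, 1-1101, 10-011, 1000-1, 10000-*, 10101-, 11-000, 11000-*, 1111-1
[col 2] 1-000-
Prime implicants: -00001, -11111, 000111, 001110, 0101-0, 011001, 1-000-, 1-1101, 10-011, 1000-1, 10101-, 11-000, 1111-1

-00001, -11111, 000111, 001110, 0101-0, 011001, 1-1101, 10-011, 1000-1, 10101-, 11-000, 1111-1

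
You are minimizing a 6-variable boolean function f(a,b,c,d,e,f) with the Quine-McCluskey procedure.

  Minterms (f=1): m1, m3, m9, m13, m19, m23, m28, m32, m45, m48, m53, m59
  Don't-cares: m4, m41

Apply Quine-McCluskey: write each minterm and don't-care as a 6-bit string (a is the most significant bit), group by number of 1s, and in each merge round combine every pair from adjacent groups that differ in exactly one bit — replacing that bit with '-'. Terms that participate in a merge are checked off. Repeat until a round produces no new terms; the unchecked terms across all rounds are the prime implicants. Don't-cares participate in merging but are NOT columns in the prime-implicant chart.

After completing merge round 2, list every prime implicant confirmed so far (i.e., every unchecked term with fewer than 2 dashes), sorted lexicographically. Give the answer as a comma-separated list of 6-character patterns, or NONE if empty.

0-0011, 00-001, 0000-1, 000100, 010-11, 011100, 1-0000, 110101, 111011

size-2^0 implicants → 000001(✓)  000011(✓)  000100  001001(✓)  001101(✓)  010011(✓)  010111(✓)  011100  100000(✓)  101001(✓)  101101(✓)  110000(✓)  110101  111011
size-2^1 implicants → -01001(✓)  -01101(✓)  0-0011  00-001  0000-1  001-01(✓)  010-11  1-0000  101-01(✓)
size-2^2 implicants → -01-01
Unchecked terms (primes): -01-01, 0-0011, 00-001, 0000-1, 000100, 010-11, 011100, 1-0000, 110101, 111011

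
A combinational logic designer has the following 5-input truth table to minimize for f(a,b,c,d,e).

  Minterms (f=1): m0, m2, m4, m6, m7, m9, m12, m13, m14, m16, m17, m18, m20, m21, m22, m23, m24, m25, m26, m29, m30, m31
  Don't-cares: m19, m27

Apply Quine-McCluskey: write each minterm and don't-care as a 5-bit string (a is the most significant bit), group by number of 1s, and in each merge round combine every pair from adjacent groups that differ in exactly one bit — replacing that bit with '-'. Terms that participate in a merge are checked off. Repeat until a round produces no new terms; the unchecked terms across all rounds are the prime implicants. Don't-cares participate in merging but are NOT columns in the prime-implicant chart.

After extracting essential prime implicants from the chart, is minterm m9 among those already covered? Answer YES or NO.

YES

[col 0] 00000*, 00010*, 00100*, 00110*, 00111*, 01001*, 01100*, 01101*, 01110*, 10000*, 10001*, 10010*, 10011*, 10100*, 10101*, 10110*, 10111*, 11000*, 11001*, 11010*, 11011*, 11101*, 11110*, 11111*
[col 1] -0000*, -0010*, -0100*, -0110*, -0111*, -1001*, -1101*, -1110*, 0-100*, 0-110*, 00-00*, 00-10*, 000-0*, 001-0*, 0011-*, 01-01*, 011-0*, 0110-, 1-000*, 1-001*, 1-010*, 1-011*, 1-101*, 1-110*, 1-111*, 10-00*, 10-01*, 10-10*, 10-11*, 100-0*, 100-1*, 1000-*, 1001-*, 101-0*, 101-1*, 1010-*, 1011-*, 11-01*, 11-10*, 11-11*, 110-0*, 110-1*, 1100-*, 1101-*, 111-1*, 1111-*
[col 2] --110, -0-00*, -0-10*, -00-0*, -01-0*, -011-, -1-01, 0-1-0, 00--0*, 1--01*, 1--10*, 1--11*, 1-0-0*, 1-0-1*, 1-00-*, 1-01-*, 1-1-1*, 1-11-*, 10--0*, 10--1*, 10-0-*, 10-1-*, 100--*, 101--*, 11--1*, 11-1-*, 110--*
[col 3] -0--0, 1---1, 1--1-, 1-0--, 10---
Prime implicants: --110, -0--0, -011-, -1-01, 0-1-0, 0110-, 1---1, 1--1-, 1-0--, 10---
PI chart (minterm → PIs covering it):
  0 | -0--0  (sole → essential)
  2 | -0--0  (sole → essential)
  4 | -0--0,0-1-0
  6 | --110,-0--0,-011-,0-1-0
  7 | -011-  (sole → essential)
  9 | -1-01  (sole → essential)
  12 | 0-1-0,0110-
  13 | -1-01,0110-
  14 | --110,0-1-0
  16 | -0--0,1-0--,10---
  17 | 1---1,1-0--,10---
  18 | -0--0,1--1-,1-0--,10---
  20 | -0--0,10---
  21 | 1---1,10---
  22 | --110,-0--0,-011-,1--1-,10---
  23 | -011-,1---1,1--1-,10---
  24 | 1-0--  (sole → essential)
  25 | -1-01,1---1,1-0--
  26 | 1--1-,1-0--
  29 | -1-01,1---1
  30 | --110,1--1-
  31 | 1---1,1--1-
Essential prime implicants: -0--0, -011-, -1-01, 1-0--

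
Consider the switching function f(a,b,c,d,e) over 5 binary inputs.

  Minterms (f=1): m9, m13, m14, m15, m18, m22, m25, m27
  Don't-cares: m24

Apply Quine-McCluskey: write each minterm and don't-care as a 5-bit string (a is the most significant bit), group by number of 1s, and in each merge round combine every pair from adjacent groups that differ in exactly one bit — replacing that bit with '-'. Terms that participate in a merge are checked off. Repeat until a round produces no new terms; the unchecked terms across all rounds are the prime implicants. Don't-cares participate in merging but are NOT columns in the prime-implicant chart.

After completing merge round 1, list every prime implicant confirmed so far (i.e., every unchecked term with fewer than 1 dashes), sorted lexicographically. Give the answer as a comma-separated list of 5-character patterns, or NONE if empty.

size-2^0 implicants → 01001(✓)  01101(✓)  01110(✓)  01111(✓)  10010(✓)  10110(✓)  11000(✓)  11001(✓)  11011(✓)
size-2^1 implicants → -1001  01-01  011-1  0111-  10-10  110-1  1100-
Unchecked terms (primes): -1001, 01-01, 011-1, 0111-, 10-10, 110-1, 1100-

NONE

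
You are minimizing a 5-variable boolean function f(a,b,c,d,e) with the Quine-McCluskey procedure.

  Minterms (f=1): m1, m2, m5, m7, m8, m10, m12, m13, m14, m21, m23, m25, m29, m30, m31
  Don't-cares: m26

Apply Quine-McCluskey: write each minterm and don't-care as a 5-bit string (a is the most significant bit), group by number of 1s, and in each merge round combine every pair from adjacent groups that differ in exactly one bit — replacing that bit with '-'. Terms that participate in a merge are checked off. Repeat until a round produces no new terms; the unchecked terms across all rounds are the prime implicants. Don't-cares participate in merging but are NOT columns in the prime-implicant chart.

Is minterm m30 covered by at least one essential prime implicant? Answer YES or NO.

[col 0] 00001*, 00010*, 00101*, 00111*, 01000*, 01010*, 01100*, 01101*, 01110*, 10101*, 10111*, 11001*, 11010*, 11101*, 11110*, 11111*
[col 1] -0101*, -0111*, -1010*, -1101*, -1110*, 0-010, 0-101*, 00-01, 001-1*, 01-00*, 01-10*, 010-0*, 011-0*, 0110-, 1-101*, 1-111*, 101-1*, 11-01, 11-10*, 111-1*, 1111-
[col 2] --101, -01-1, -1-10, 01--0, 1-1-1
Prime implicants: --101, -01-1, -1-10, 0-010, 00-01, 01--0, 0110-, 1-1-1, 11-01, 1111-
PI chart (minterm → PIs covering it):
  1 | 00-01  (sole → essential)
  2 | 0-010  (sole → essential)
  5 | --101,-01-1,00-01
  7 | -01-1  (sole → essential)
  8 | 01--0  (sole → essential)
  10 | -1-10,0-010,01--0
  12 | 01--0,0110-
  13 | --101,0110-
  14 | -1-10,01--0
  21 | --101,-01-1,1-1-1
  23 | -01-1,1-1-1
  25 | 11-01  (sole → essential)
  29 | --101,1-1-1,11-01
  30 | -1-10,1111-
  31 | 1-1-1,1111-
Essential prime implicants: -01-1, 0-010, 00-01, 01--0, 11-01

NO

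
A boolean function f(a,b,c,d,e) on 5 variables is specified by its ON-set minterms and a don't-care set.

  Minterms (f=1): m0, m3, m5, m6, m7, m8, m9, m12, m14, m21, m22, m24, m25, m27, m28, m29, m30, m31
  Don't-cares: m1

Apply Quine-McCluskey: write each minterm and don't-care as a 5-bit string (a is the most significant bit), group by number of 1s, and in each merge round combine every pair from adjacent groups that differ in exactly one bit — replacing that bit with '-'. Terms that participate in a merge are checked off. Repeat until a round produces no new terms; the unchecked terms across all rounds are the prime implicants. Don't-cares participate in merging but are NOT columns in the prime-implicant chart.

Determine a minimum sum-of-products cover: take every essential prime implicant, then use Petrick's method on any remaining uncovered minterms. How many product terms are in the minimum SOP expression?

6

[col 0] 00000*, 00001*, 00011*, 00101*, 00110*, 00111*, 01000*, 01001*, 01100*, 01110*, 10101*, 10110*, 11000*, 11001*, 11011*, 11100*, 11101*, 11110*, 11111*
[col 1] -0101, -0110*, -1000*, -1001*, -1100*, -1110*, 0-000*, 0-001*, 0-110*, 00-01*, 00-11*, 000-1*, 0000-*, 001-1*, 0011-, 01-00*, 0100-*, 011-0*, 1-101, 1-110*, 11-00*, 11-01*, 11-11*, 110-1*, 1100-*, 111-0*, 111-1*, 1110-*, 1111-*
[col 2] --110, -1-00, -100-, -11-0, 0-00-, 00--1, 11--1, 11-0-, 111--
Prime implicants: --110, -0101, -1-00, -100-, -11-0, 0-00-, 00--1, 0011-, 1-101, 11--1, 11-0-, 111--
PI chart (minterm → PIs covering it):
  0 | 0-00-  (sole → essential)
  3 | 00--1  (sole → essential)
  5 | -0101,00--1
  6 | --110,0011-
  7 | 00--1,0011-
  8 | -1-00,-100-,0-00-
  9 | -100-,0-00-
  12 | -1-00,-11-0
  14 | --110,-11-0
  21 | -0101,1-101
  22 | --110  (sole → essential)
  24 | -1-00,-100-,11-0-
  25 | -100-,11--1,11-0-
  27 | 11--1  (sole → essential)
  28 | -1-00,-11-0,11-0-,111--
  29 | 1-101,11--1,11-0-,111--
  30 | --110,-11-0,111--
  31 | 11--1,111--
Essential prime implicants: --110, 0-00-, 00--1, 11--1
Petrick residual → -0101, -1-00
Minimum SOP uses 6 PIs: cde' + b'cd'e + bd'e' + a'c'd' + a'b'e + abe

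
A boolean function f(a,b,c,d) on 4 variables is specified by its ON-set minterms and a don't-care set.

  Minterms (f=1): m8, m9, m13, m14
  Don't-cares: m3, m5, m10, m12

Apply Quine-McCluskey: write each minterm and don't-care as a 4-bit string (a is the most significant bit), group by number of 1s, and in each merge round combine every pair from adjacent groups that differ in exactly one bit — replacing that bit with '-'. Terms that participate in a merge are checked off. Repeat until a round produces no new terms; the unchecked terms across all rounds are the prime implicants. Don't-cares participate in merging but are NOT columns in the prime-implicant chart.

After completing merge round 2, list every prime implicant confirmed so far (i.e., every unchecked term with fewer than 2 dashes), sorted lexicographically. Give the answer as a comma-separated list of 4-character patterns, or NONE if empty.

-101, 0011

Round 0: 0011 0101✓ 1000✓ 1001✓ 1010✓ 1100✓ 1101✓ 1110✓
Round 1: -101 1-00✓ 1-01✓ 1-10✓ 10-0✓ 100-✓ 11-0✓ 110-✓
Round 2: 1--0 1-0-
PIs = {-101, 0011, 1--0, 1-0-}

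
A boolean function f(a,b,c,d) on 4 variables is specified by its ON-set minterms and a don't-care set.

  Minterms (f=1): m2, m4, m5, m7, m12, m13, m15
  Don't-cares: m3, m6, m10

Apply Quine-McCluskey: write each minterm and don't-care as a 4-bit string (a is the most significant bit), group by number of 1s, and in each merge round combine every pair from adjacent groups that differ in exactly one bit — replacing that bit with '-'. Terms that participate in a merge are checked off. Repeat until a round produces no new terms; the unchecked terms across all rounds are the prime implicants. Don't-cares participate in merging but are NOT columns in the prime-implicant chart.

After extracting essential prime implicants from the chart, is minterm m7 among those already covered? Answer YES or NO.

[col 0] 0010*, 0011*, 0100*, 0101*, 0110*, 0111*, 1010*, 1100*, 1101*, 1111*
[col 1] -010, -100*, -101*, -111*, 0-10*, 0-11*, 001-*, 01-0*, 01-1*, 010-*, 011-*, 11-1*, 110-*
[col 2] -1-1, -10-, 0-1-, 01--
Prime implicants: -010, -1-1, -10-, 0-1-, 01--
PI chart (minterm → PIs covering it):
  2 | -010,0-1-
  4 | -10-,01--
  5 | -1-1,-10-,01--
  7 | -1-1,0-1-,01--
  12 | -10-  (sole → essential)
  13 | -1-1,-10-
  15 | -1-1  (sole → essential)
Essential prime implicants: -1-1, -10-

YES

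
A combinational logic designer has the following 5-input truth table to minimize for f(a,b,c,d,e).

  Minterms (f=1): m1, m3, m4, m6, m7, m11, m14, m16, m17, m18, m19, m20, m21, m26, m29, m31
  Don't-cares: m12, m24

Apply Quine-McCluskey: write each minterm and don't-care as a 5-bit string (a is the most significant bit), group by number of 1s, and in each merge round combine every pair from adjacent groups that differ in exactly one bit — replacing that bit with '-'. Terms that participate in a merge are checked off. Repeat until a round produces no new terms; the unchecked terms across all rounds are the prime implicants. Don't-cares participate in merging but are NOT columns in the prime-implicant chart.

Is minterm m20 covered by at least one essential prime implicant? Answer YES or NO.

Round 0: 00001✓ 00011✓ 00100✓ 00110✓ 00111✓ 01011✓ 01100✓ 01110✓ 10000✓ 10001✓ 10010✓ 10011✓ 10100✓ 10101✓ 11000✓ 11010✓ 11101✓ 11111✓
Round 1: -0001✓ -0011✓ -0100 0-011 0-100✓ 0-110✓ 00-11 000-1✓ 001-0✓ 0011- 011-0✓ 1-000✓ 1-010✓ 1-101 10-00✓ 10-01✓ 100-0✓ 100-1✓ 1000-✓ 1001-✓ 1010-✓ 110-0✓ 111-1
Round 2: -00-1 0-1-0 1-0-0 10-0- 100--
PIs = {-00-1, -0100, 0-011, 0-1-0, 00-11, 0011-, 1-0-0, 1-101, 10-0-, 100--, 111-1}
Coverage chart:
  m1: -00-1 ←essential
  m3: -00-1,0-011,00-11
  m4: -0100,0-1-0
  m6: 0-1-0,0011-
  m7: 00-11,0011-
  m11: 0-011 ←essential
  m14: 0-1-0 ←essential
  m16: 1-0-0,10-0-,100--
  m17: -00-1,10-0-,100--
  m18: 1-0-0,100--
  m19: -00-1,100--
  m20: -0100,10-0-
  m21: 1-101,10-0-
  m26: 1-0-0 ←essential
  m29: 1-101,111-1
  m31: 111-1 ←essential
Essential: -00-1, 0-011, 0-1-0, 1-0-0, 111-1

NO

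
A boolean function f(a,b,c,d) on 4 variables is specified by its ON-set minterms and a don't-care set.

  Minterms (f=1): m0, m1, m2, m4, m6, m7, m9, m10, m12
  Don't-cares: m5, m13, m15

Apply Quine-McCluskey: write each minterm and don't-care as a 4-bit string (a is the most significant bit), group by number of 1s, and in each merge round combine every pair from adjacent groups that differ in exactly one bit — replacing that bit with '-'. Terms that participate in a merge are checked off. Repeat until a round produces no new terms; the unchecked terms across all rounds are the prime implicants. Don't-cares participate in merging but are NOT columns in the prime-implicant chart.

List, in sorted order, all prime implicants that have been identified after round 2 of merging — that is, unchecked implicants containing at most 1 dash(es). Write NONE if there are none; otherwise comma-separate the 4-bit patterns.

-010

size-2^0 implicants → 0000(✓)  0001(✓)  0010(✓)  0100(✓)  0101(✓)  0110(✓)  0111(✓)  1001(✓)  1010(✓)  1100(✓)  1101(✓)  1111(✓)
size-2^1 implicants → -001(✓)  -010  -100(✓)  -101(✓)  -111(✓)  0-00(✓)  0-01(✓)  0-10(✓)  00-0(✓)  000-(✓)  01-0(✓)  01-1(✓)  010-(✓)  011-(✓)  1-01(✓)  11-1(✓)  110-(✓)
size-2^2 implicants → --01  -1-1  -10-  0--0  0-0-  01--
Unchecked terms (primes): --01, -010, -1-1, -10-, 0--0, 0-0-, 01--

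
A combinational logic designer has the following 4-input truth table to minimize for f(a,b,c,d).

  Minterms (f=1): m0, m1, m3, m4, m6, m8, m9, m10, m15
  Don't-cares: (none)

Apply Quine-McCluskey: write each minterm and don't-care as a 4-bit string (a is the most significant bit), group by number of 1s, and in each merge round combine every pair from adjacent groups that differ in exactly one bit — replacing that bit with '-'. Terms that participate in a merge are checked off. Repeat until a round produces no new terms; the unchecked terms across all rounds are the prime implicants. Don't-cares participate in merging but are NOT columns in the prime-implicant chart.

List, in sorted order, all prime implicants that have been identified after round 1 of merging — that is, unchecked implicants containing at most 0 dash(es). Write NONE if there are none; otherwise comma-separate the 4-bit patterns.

Round 0: 0000✓ 0001✓ 0011✓ 0100✓ 0110✓ 1000✓ 1001✓ 1010✓ 1111
Round 1: -000✓ -001✓ 0-00 00-1 000-✓ 01-0 10-0 100-✓
Round 2: -00-
PIs = {-00-, 0-00, 00-1, 01-0, 10-0, 1111}

1111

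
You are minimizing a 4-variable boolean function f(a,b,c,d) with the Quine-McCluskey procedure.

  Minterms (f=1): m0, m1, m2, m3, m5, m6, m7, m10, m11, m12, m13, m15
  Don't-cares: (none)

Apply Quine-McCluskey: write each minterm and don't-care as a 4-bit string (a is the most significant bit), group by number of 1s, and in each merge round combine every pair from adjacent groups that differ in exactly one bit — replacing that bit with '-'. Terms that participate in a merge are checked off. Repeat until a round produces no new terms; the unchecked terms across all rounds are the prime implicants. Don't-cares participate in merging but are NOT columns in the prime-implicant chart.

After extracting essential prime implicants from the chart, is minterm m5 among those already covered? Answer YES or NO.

NO

[col 0] 0000*, 0001*, 0010*, 0011*, 0101*, 0110*, 0111*, 1010*, 1011*, 1100*, 1101*, 1111*
[col 1] -010*, -011*, -101*, -111*, 0-01*, 0-10*, 0-11*, 00-0*, 00-1*, 000-*, 001-*, 01-1*, 011-*, 1-11*, 101-*, 11-1*, 110-
[col 2] --11, -01-, -1-1, 0--1, 0-1-, 00--
Prime implicants: --11, -01-, -1-1, 0--1, 0-1-, 00--, 110-
PI chart (minterm → PIs covering it):
  0 | 00--  (sole → essential)
  1 | 0--1,00--
  2 | -01-,0-1-,00--
  3 | --11,-01-,0--1,0-1-,00--
  5 | -1-1,0--1
  6 | 0-1-  (sole → essential)
  7 | --11,-1-1,0--1,0-1-
  10 | -01-  (sole → essential)
  11 | --11,-01-
  12 | 110-  (sole → essential)
  13 | -1-1,110-
  15 | --11,-1-1
Essential prime implicants: -01-, 0-1-, 00--, 110-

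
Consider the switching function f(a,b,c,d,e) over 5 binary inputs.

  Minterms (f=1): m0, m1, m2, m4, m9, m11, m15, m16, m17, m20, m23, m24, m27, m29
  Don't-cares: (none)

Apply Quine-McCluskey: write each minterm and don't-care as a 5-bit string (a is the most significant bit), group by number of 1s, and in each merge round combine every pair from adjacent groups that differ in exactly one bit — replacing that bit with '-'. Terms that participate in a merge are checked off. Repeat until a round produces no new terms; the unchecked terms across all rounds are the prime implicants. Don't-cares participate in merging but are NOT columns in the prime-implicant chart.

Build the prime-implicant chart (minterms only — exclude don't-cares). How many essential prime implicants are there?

Round 0: 00000✓ 00001✓ 00010✓ 00100✓ 01001✓ 01011✓ 01111✓ 10000✓ 10001✓ 10100✓ 10111 11000✓ 11011✓ 11101
Round 1: -0000✓ -0001✓ -0100✓ -1011 0-001 00-00✓ 000-0 0000-✓ 01-11 010-1 1-000 10-00✓ 1000-✓
Round 2: -0-00 -000-
PIs = {-0-00, -000-, -1011, 0-001, 000-0, 01-11, 010-1, 1-000, 10111, 11101}
Coverage chart:
  m0: -0-00,-000-,000-0
  m1: -000-,0-001
  m2: 000-0 ←essential
  m4: -0-00 ←essential
  m9: 0-001,010-1
  m11: -1011,01-11,010-1
  m15: 01-11 ←essential
  m16: -0-00,-000-,1-000
  m17: -000- ←essential
  m20: -0-00 ←essential
  m23: 10111 ←essential
  m24: 1-000 ←essential
  m27: -1011 ←essential
  m29: 11101 ←essential
Essential: -0-00, -000-, -1011, 000-0, 01-11, 1-000, 10111, 11101

8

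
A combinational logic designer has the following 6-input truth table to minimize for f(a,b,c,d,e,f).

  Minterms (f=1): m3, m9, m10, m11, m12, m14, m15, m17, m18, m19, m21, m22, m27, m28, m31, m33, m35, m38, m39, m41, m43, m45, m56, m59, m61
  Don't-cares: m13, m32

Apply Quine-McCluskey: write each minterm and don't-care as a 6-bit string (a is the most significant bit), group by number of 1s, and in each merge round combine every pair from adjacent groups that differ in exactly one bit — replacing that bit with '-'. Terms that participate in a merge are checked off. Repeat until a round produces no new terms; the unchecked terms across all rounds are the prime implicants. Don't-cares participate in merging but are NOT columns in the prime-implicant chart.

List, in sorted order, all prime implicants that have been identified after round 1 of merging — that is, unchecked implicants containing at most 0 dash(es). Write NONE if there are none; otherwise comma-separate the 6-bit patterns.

111000

[col 0] 000011*, 001001*, 001010*, 001011*, 001100*, 001101*, 001110*, 001111*, 010001*, 010010*, 010011*, 010101*, 010110*, 011011*, 011100*, 011111*, 100000*, 100001*, 100011*, 100110*, 100111*, 101001*, 101011*, 101101*, 111000, 111011*, 111101*
[col 1] -00011*, -01001*, -01011*, -01101*, -11011*, 0-0011*, 0-1011*, 0-1100, 0-1111*, 00-011*, 001-01*, 001-10*, 001-11*, 0010-1*, 00101-*, 0011-0*, 0011-1*, 00110-*, 00111-*, 01-011*, 010-01, 010-10, 0100-1, 01001-, 011-11*, 1-1011*, 1-1101, 10-001*, 10-011*, 100-11, 1000-1*, 10000-, 10011-, 101-01*, 1010-1*
[col 2] --1011, -0-011, -01-01, -010-1, 0--011, 0-1-11, 001--1, 001-1-, 0011--, 10-0-1
Prime implicants: --1011, -0-011, -01-01, -010-1, 0--011, 0-1-11, 0-1100, 001--1, 001-1-, 0011--, 010-01, 010-10, 0100-1, 01001-, 1-1101, 10-0-1, 100-11, 10000-, 10011-, 111000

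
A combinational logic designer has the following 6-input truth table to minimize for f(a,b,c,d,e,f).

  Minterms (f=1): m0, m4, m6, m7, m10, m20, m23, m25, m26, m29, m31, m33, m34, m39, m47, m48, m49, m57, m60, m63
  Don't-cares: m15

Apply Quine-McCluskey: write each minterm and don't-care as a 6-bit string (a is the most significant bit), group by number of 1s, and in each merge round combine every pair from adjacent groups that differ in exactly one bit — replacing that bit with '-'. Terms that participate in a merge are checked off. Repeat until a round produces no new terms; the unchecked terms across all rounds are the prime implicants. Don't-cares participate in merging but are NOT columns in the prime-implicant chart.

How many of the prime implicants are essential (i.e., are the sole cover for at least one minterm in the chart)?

10

[col 0] 000000*, 000100*, 000110*, 000111*, 001010*, 001111*, 010100*, 010111*, 011001*, 011010*, 011101*, 011111*, 100001*, 100010, 100111*, 101111*, 110000*, 110001*, 111001*, 111100, 111111*
[col 1] -00111*, -01111*, -11001, -11111*, 0-0100, 0-0111*, 0-1010, 0-1111*, 00-111*, 000-00, 0001-0, 00011-, 01-111*, 011-01, 0111-1, 1-0001, 1-1111*, 10-111*, 11-001, 11000-
[col 2] --1111, -0-111, 0--111
Prime implicants: --1111, -0-111, -11001, 0--111, 0-0100, 0-1010, 000-00, 0001-0, 00011-, 011-01, 0111-1, 1-0001, 100010, 11-001, 11000-, 111100
PI chart (minterm → PIs covering it):
  0 | 000-00  (sole → essential)
  4 | 0-0100,000-00,0001-0
  6 | 0001-0,00011-
  7 | -0-111,0--111,00011-
  10 | 0-1010  (sole → essential)
  20 | 0-0100  (sole → essential)
  23 | 0--111  (sole → essential)
  25 | -11001,011-01
  26 | 0-1010  (sole → essential)
  29 | 011-01,0111-1
  31 | --1111,0--111,0111-1
  33 | 1-0001  (sole → essential)
  34 | 100010  (sole → essential)
  39 | -0-111  (sole → essential)
  47 | --1111,-0-111
  48 | 11000-  (sole → essential)
  49 | 1-0001,11-001,11000-
  57 | -11001,11-001
  60 | 111100  (sole → essential)
  63 | --1111  (sole → essential)
Essential prime implicants: --1111, -0-111, 0--111, 0-0100, 0-1010, 000-00, 1-0001, 100010, 11000-, 111100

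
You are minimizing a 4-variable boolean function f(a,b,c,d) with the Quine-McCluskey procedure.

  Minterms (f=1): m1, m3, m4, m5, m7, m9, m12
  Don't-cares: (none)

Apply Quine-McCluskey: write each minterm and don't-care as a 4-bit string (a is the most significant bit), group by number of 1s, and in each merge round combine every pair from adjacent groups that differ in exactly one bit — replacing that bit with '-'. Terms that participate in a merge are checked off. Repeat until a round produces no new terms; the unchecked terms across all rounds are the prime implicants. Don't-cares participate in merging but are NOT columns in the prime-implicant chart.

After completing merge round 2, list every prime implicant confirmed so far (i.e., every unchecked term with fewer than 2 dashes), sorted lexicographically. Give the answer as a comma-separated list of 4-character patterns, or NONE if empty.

-001, -100, 010-

size-2^0 implicants → 0001(✓)  0011(✓)  0100(✓)  0101(✓)  0111(✓)  1001(✓)  1100(✓)
size-2^1 implicants → -001  -100  0-01(✓)  0-11(✓)  00-1(✓)  01-1(✓)  010-
size-2^2 implicants → 0--1
Unchecked terms (primes): -001, -100, 0--1, 010-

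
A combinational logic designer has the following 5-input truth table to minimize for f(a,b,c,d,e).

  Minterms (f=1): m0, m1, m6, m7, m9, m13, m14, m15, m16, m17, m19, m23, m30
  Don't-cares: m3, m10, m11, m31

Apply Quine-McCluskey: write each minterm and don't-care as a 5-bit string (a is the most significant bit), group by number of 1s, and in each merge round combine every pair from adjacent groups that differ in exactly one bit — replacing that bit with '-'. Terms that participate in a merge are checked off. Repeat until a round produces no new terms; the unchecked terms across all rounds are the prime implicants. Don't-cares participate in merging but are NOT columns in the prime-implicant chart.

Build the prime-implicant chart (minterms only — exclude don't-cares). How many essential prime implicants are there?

4

[col 0] 00000*, 00001*, 00011*, 00110*, 00111*, 01001*, 01010*, 01011*, 01101*, 01110*, 01111*, 10000*, 10001*, 10011*, 10111*, 11110*, 11111*
[col 1] -0000*, -0001*, -0011*, -0111*, -1110*, -1111*, 0-001*, 0-011*, 0-110*, 0-111*, 00-11*, 000-1*, 0000-*, 0011-*, 01-01*, 01-10*, 01-11*, 010-1*, 0101-*, 011-1*, 0111-*, 1-111*, 10-11*, 100-1*, 1000-*, 1111-*
[col 2] --111, -0-11, -00-1, -000-, -111-, 0--11, 0-0-1, 0-11-, 01--1, 01-1-
Prime implicants: --111, -0-11, -00-1, -000-, -111-, 0--11, 0-0-1, 0-11-, 01--1, 01-1-
PI chart (minterm → PIs covering it):
  0 | -000-  (sole → essential)
  1 | -00-1,-000-,0-0-1
  6 | 0-11-  (sole → essential)
  7 | --111,-0-11,0--11,0-11-
  9 | 0-0-1,01--1
  13 | 01--1  (sole → essential)
  14 | -111-,0-11-,01-1-
  15 | --111,-111-,0--11,0-11-,01--1,01-1-
  16 | -000-  (sole → essential)
  17 | -00-1,-000-
  19 | -0-11,-00-1
  23 | --111,-0-11
  30 | -111-  (sole → essential)
Essential prime implicants: -000-, -111-, 0-11-, 01--1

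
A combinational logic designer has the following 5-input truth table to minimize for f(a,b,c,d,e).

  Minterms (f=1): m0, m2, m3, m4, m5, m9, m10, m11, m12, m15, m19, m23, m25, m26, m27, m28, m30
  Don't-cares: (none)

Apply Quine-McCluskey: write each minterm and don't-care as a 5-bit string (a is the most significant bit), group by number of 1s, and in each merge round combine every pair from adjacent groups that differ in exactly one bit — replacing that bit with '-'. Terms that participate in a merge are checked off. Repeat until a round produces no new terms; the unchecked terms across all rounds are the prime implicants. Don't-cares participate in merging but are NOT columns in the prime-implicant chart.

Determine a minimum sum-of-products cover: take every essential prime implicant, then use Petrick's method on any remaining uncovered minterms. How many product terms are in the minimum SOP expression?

Round 0: 00000✓ 00010✓ 00011✓ 00100✓ 00101✓ 01001✓ 01010✓ 01011✓ 01100✓ 01111✓ 10011✓ 10111✓ 11001✓ 11010✓ 11011✓ 11100✓ 11110✓
Round 1: -0011✓ -1001✓ -1010✓ -1011✓ -1100 0-010✓ 0-011✓ 0-100 00-00 000-0 0001-✓ 0010- 01-11 010-1✓ 0101-✓ 1-011✓ 10-11 11-10 110-1✓ 1101-✓ 111-0
Round 2: --011 -10-1 -101- 0-01-
PIs = {--011, -10-1, -101-, -1100, 0-01-, 0-100, 00-00, 000-0, 0010-, 01-11, 10-11, 11-10, 111-0}
Coverage chart:
  m0: 00-00,000-0
  m2: 0-01-,000-0
  m3: --011,0-01-
  m4: 0-100,00-00,0010-
  m5: 0010- ←essential
  m9: -10-1 ←essential
  m10: -101-,0-01-
  m11: --011,-10-1,-101-,0-01-,01-11
  m12: -1100,0-100
  m15: 01-11 ←essential
  m19: --011,10-11
  m23: 10-11 ←essential
  m25: -10-1 ←essential
  m26: -101-,11-10
  m27: --011,-10-1,-101-
  m28: -1100,111-0
  m30: 11-10,111-0
Essential: -10-1, 0010-, 01-11, 10-11
Petrick residual → -1100, 0-01-, 00-00, 11-10
Min cover (8 terms): bc'e + bcd'e' + a'c'd + a'b'd'e' + a'b'cd' + a'bde + ab'de + abde'

8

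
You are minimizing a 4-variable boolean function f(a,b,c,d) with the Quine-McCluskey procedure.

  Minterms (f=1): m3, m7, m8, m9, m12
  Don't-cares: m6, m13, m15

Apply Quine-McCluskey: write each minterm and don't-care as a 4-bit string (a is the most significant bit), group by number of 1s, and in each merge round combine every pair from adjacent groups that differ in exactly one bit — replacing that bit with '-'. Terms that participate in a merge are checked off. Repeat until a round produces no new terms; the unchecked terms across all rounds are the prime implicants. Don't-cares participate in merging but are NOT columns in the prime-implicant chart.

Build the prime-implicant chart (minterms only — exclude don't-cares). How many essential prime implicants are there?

2

Round 0: 0011✓ 0110✓ 0111✓ 1000✓ 1001✓ 1100✓ 1101✓ 1111✓
Round 1: -111 0-11 011- 1-00✓ 1-01✓ 100-✓ 11-1 110-✓
Round 2: 1-0-
PIs = {-111, 0-11, 011-, 1-0-, 11-1}
Coverage chart:
  m3: 0-11 ←essential
  m7: -111,0-11,011-
  m8: 1-0- ←essential
  m9: 1-0- ←essential
  m12: 1-0- ←essential
Essential: 0-11, 1-0-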